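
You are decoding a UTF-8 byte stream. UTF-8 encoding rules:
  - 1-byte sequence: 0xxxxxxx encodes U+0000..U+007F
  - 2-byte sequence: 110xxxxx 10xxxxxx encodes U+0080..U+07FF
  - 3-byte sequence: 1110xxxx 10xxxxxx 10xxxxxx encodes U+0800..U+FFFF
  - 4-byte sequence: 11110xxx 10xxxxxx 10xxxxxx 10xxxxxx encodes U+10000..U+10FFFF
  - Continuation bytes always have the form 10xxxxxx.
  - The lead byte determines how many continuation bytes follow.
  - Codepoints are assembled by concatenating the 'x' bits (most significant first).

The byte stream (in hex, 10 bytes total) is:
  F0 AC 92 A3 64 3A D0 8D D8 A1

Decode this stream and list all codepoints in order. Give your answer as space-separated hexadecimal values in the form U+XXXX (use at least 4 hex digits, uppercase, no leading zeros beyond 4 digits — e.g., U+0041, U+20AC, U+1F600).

Byte[0]=F0: 4-byte lead, need 3 cont bytes. acc=0x0
Byte[1]=AC: continuation. acc=(acc<<6)|0x2C=0x2C
Byte[2]=92: continuation. acc=(acc<<6)|0x12=0xB12
Byte[3]=A3: continuation. acc=(acc<<6)|0x23=0x2C4A3
Completed: cp=U+2C4A3 (starts at byte 0)
Byte[4]=64: 1-byte ASCII. cp=U+0064
Byte[5]=3A: 1-byte ASCII. cp=U+003A
Byte[6]=D0: 2-byte lead, need 1 cont bytes. acc=0x10
Byte[7]=8D: continuation. acc=(acc<<6)|0x0D=0x40D
Completed: cp=U+040D (starts at byte 6)
Byte[8]=D8: 2-byte lead, need 1 cont bytes. acc=0x18
Byte[9]=A1: continuation. acc=(acc<<6)|0x21=0x621
Completed: cp=U+0621 (starts at byte 8)

Answer: U+2C4A3 U+0064 U+003A U+040D U+0621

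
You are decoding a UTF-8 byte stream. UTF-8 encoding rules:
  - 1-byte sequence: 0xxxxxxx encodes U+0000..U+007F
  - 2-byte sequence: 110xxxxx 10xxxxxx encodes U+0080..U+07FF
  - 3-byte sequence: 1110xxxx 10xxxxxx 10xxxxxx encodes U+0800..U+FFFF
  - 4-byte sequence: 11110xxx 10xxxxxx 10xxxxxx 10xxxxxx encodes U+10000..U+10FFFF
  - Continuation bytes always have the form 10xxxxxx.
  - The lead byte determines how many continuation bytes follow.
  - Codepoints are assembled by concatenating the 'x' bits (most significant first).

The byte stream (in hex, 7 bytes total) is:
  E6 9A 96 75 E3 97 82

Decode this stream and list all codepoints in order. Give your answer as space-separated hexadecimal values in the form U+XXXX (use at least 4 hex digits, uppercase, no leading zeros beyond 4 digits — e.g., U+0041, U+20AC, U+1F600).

Answer: U+6696 U+0075 U+35C2

Derivation:
Byte[0]=E6: 3-byte lead, need 2 cont bytes. acc=0x6
Byte[1]=9A: continuation. acc=(acc<<6)|0x1A=0x19A
Byte[2]=96: continuation. acc=(acc<<6)|0x16=0x6696
Completed: cp=U+6696 (starts at byte 0)
Byte[3]=75: 1-byte ASCII. cp=U+0075
Byte[4]=E3: 3-byte lead, need 2 cont bytes. acc=0x3
Byte[5]=97: continuation. acc=(acc<<6)|0x17=0xD7
Byte[6]=82: continuation. acc=(acc<<6)|0x02=0x35C2
Completed: cp=U+35C2 (starts at byte 4)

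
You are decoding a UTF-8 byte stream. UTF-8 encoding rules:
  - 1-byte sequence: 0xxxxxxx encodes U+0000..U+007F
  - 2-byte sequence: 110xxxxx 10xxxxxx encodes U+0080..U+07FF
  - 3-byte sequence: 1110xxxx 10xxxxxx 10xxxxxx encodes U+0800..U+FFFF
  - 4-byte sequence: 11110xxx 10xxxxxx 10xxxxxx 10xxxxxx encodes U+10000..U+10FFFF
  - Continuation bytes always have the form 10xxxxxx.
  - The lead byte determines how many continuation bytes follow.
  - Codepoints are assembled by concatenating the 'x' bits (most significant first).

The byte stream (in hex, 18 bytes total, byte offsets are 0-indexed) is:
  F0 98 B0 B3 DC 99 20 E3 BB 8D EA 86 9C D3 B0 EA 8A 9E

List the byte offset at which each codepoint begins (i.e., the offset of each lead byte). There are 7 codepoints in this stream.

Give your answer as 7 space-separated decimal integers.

Answer: 0 4 6 7 10 13 15

Derivation:
Byte[0]=F0: 4-byte lead, need 3 cont bytes. acc=0x0
Byte[1]=98: continuation. acc=(acc<<6)|0x18=0x18
Byte[2]=B0: continuation. acc=(acc<<6)|0x30=0x630
Byte[3]=B3: continuation. acc=(acc<<6)|0x33=0x18C33
Completed: cp=U+18C33 (starts at byte 0)
Byte[4]=DC: 2-byte lead, need 1 cont bytes. acc=0x1C
Byte[5]=99: continuation. acc=(acc<<6)|0x19=0x719
Completed: cp=U+0719 (starts at byte 4)
Byte[6]=20: 1-byte ASCII. cp=U+0020
Byte[7]=E3: 3-byte lead, need 2 cont bytes. acc=0x3
Byte[8]=BB: continuation. acc=(acc<<6)|0x3B=0xFB
Byte[9]=8D: continuation. acc=(acc<<6)|0x0D=0x3ECD
Completed: cp=U+3ECD (starts at byte 7)
Byte[10]=EA: 3-byte lead, need 2 cont bytes. acc=0xA
Byte[11]=86: continuation. acc=(acc<<6)|0x06=0x286
Byte[12]=9C: continuation. acc=(acc<<6)|0x1C=0xA19C
Completed: cp=U+A19C (starts at byte 10)
Byte[13]=D3: 2-byte lead, need 1 cont bytes. acc=0x13
Byte[14]=B0: continuation. acc=(acc<<6)|0x30=0x4F0
Completed: cp=U+04F0 (starts at byte 13)
Byte[15]=EA: 3-byte lead, need 2 cont bytes. acc=0xA
Byte[16]=8A: continuation. acc=(acc<<6)|0x0A=0x28A
Byte[17]=9E: continuation. acc=(acc<<6)|0x1E=0xA29E
Completed: cp=U+A29E (starts at byte 15)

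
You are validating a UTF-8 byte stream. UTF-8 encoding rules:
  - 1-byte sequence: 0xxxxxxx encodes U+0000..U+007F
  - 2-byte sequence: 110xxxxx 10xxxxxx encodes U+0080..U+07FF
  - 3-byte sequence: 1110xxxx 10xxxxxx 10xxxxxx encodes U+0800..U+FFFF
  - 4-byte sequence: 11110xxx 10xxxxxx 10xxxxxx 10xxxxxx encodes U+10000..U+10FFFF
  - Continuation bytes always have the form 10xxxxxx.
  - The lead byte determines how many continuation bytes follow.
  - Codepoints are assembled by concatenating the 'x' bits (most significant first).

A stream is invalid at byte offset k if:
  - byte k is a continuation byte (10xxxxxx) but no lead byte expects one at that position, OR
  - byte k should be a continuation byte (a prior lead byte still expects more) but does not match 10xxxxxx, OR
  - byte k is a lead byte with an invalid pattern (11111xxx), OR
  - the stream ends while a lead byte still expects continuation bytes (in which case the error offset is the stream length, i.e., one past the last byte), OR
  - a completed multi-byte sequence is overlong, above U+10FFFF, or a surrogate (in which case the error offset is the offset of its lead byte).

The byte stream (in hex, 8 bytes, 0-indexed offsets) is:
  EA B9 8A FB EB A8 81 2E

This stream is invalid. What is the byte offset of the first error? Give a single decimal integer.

Answer: 3

Derivation:
Byte[0]=EA: 3-byte lead, need 2 cont bytes. acc=0xA
Byte[1]=B9: continuation. acc=(acc<<6)|0x39=0x2B9
Byte[2]=8A: continuation. acc=(acc<<6)|0x0A=0xAE4A
Completed: cp=U+AE4A (starts at byte 0)
Byte[3]=FB: INVALID lead byte (not 0xxx/110x/1110/11110)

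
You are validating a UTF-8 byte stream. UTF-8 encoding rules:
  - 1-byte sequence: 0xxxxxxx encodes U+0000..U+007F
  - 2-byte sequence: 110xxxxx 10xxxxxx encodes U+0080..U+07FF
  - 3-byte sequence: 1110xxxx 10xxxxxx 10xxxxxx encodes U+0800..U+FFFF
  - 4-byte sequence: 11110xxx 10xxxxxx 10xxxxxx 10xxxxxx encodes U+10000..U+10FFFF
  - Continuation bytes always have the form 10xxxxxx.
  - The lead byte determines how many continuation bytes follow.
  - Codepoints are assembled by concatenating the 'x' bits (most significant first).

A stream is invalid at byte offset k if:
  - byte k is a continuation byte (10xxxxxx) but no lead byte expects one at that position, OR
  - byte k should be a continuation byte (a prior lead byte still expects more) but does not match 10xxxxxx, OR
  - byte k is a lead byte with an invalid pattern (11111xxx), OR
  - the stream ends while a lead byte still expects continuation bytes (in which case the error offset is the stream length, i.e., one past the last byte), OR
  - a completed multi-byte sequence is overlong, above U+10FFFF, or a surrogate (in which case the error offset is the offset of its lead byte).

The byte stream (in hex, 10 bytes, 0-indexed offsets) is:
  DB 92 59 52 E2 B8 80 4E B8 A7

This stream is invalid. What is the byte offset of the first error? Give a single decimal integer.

Answer: 8

Derivation:
Byte[0]=DB: 2-byte lead, need 1 cont bytes. acc=0x1B
Byte[1]=92: continuation. acc=(acc<<6)|0x12=0x6D2
Completed: cp=U+06D2 (starts at byte 0)
Byte[2]=59: 1-byte ASCII. cp=U+0059
Byte[3]=52: 1-byte ASCII. cp=U+0052
Byte[4]=E2: 3-byte lead, need 2 cont bytes. acc=0x2
Byte[5]=B8: continuation. acc=(acc<<6)|0x38=0xB8
Byte[6]=80: continuation. acc=(acc<<6)|0x00=0x2E00
Completed: cp=U+2E00 (starts at byte 4)
Byte[7]=4E: 1-byte ASCII. cp=U+004E
Byte[8]=B8: INVALID lead byte (not 0xxx/110x/1110/11110)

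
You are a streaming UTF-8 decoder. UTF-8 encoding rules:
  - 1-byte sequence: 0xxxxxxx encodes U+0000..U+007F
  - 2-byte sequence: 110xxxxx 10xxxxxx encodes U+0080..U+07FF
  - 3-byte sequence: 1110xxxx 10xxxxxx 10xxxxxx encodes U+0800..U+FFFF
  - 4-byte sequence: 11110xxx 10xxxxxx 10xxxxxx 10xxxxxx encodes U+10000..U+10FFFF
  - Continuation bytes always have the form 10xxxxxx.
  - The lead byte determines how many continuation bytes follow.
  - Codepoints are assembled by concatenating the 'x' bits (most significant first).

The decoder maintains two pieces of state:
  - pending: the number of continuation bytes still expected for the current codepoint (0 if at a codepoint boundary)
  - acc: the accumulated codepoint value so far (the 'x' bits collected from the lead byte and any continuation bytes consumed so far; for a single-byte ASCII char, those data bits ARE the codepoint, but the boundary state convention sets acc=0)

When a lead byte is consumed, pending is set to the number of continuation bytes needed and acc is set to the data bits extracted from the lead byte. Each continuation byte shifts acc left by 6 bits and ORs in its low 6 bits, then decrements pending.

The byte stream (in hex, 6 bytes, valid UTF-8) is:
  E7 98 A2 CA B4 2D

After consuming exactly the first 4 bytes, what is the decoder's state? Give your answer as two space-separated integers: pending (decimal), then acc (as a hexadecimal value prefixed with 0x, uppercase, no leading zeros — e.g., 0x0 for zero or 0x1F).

Byte[0]=E7: 3-byte lead. pending=2, acc=0x7
Byte[1]=98: continuation. acc=(acc<<6)|0x18=0x1D8, pending=1
Byte[2]=A2: continuation. acc=(acc<<6)|0x22=0x7622, pending=0
Byte[3]=CA: 2-byte lead. pending=1, acc=0xA

Answer: 1 0xA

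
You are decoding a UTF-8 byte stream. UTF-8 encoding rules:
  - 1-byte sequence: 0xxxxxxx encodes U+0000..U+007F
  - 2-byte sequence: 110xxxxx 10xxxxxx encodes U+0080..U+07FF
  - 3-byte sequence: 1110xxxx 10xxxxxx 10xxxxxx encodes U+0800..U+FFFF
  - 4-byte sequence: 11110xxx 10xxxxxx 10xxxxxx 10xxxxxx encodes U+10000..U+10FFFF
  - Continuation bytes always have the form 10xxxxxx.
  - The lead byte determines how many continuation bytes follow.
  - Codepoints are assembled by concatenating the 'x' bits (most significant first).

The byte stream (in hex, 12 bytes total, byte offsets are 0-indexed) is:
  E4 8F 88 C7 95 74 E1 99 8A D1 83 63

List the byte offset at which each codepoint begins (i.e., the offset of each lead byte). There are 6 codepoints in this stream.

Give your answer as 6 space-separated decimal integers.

Answer: 0 3 5 6 9 11

Derivation:
Byte[0]=E4: 3-byte lead, need 2 cont bytes. acc=0x4
Byte[1]=8F: continuation. acc=(acc<<6)|0x0F=0x10F
Byte[2]=88: continuation. acc=(acc<<6)|0x08=0x43C8
Completed: cp=U+43C8 (starts at byte 0)
Byte[3]=C7: 2-byte lead, need 1 cont bytes. acc=0x7
Byte[4]=95: continuation. acc=(acc<<6)|0x15=0x1D5
Completed: cp=U+01D5 (starts at byte 3)
Byte[5]=74: 1-byte ASCII. cp=U+0074
Byte[6]=E1: 3-byte lead, need 2 cont bytes. acc=0x1
Byte[7]=99: continuation. acc=(acc<<6)|0x19=0x59
Byte[8]=8A: continuation. acc=(acc<<6)|0x0A=0x164A
Completed: cp=U+164A (starts at byte 6)
Byte[9]=D1: 2-byte lead, need 1 cont bytes. acc=0x11
Byte[10]=83: continuation. acc=(acc<<6)|0x03=0x443
Completed: cp=U+0443 (starts at byte 9)
Byte[11]=63: 1-byte ASCII. cp=U+0063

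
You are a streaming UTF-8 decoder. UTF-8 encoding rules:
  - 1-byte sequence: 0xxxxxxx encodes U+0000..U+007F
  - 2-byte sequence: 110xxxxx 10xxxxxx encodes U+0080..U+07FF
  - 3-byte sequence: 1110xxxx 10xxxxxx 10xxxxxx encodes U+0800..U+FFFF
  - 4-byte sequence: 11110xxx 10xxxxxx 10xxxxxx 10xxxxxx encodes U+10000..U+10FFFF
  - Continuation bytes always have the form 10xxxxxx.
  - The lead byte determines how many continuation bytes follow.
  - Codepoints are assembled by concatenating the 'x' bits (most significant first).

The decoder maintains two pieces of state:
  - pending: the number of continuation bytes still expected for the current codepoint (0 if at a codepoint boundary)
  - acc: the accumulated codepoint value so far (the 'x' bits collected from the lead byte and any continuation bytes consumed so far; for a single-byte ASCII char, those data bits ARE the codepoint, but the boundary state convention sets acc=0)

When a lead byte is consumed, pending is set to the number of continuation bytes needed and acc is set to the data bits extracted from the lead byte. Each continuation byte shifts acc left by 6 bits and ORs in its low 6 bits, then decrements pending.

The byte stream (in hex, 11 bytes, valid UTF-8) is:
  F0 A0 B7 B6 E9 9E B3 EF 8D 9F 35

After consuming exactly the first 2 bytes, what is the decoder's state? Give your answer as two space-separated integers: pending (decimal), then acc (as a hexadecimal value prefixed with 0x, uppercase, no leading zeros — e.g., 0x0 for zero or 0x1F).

Answer: 2 0x20

Derivation:
Byte[0]=F0: 4-byte lead. pending=3, acc=0x0
Byte[1]=A0: continuation. acc=(acc<<6)|0x20=0x20, pending=2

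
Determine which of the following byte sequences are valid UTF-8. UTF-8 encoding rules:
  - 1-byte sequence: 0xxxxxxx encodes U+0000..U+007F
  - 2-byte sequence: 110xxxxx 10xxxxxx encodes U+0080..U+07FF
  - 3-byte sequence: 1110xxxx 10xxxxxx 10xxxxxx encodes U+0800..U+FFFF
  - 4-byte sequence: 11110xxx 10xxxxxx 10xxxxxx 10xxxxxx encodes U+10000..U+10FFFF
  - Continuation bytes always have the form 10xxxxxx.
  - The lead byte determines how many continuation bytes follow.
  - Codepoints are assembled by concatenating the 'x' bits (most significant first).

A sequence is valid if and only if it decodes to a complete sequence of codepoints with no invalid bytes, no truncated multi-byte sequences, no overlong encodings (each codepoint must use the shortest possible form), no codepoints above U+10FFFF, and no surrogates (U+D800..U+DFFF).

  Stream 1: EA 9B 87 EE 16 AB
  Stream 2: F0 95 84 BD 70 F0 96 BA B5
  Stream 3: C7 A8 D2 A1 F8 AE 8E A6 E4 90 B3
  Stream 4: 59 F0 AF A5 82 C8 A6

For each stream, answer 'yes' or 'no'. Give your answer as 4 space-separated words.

Answer: no yes no yes

Derivation:
Stream 1: error at byte offset 4. INVALID
Stream 2: decodes cleanly. VALID
Stream 3: error at byte offset 4. INVALID
Stream 4: decodes cleanly. VALID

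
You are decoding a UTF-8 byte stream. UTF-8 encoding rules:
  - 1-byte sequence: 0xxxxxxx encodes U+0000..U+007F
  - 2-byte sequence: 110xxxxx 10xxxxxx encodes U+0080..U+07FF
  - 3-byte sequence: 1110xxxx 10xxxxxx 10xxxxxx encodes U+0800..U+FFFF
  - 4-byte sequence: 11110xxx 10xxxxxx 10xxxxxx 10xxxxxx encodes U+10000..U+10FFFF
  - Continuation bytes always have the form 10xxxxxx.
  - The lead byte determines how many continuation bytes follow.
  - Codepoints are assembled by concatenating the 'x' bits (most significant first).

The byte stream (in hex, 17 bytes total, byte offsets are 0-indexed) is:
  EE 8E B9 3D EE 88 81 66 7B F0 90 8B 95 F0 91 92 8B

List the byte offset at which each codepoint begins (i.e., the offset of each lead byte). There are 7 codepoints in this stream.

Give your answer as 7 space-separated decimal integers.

Byte[0]=EE: 3-byte lead, need 2 cont bytes. acc=0xE
Byte[1]=8E: continuation. acc=(acc<<6)|0x0E=0x38E
Byte[2]=B9: continuation. acc=(acc<<6)|0x39=0xE3B9
Completed: cp=U+E3B9 (starts at byte 0)
Byte[3]=3D: 1-byte ASCII. cp=U+003D
Byte[4]=EE: 3-byte lead, need 2 cont bytes. acc=0xE
Byte[5]=88: continuation. acc=(acc<<6)|0x08=0x388
Byte[6]=81: continuation. acc=(acc<<6)|0x01=0xE201
Completed: cp=U+E201 (starts at byte 4)
Byte[7]=66: 1-byte ASCII. cp=U+0066
Byte[8]=7B: 1-byte ASCII. cp=U+007B
Byte[9]=F0: 4-byte lead, need 3 cont bytes. acc=0x0
Byte[10]=90: continuation. acc=(acc<<6)|0x10=0x10
Byte[11]=8B: continuation. acc=(acc<<6)|0x0B=0x40B
Byte[12]=95: continuation. acc=(acc<<6)|0x15=0x102D5
Completed: cp=U+102D5 (starts at byte 9)
Byte[13]=F0: 4-byte lead, need 3 cont bytes. acc=0x0
Byte[14]=91: continuation. acc=(acc<<6)|0x11=0x11
Byte[15]=92: continuation. acc=(acc<<6)|0x12=0x452
Byte[16]=8B: continuation. acc=(acc<<6)|0x0B=0x1148B
Completed: cp=U+1148B (starts at byte 13)

Answer: 0 3 4 7 8 9 13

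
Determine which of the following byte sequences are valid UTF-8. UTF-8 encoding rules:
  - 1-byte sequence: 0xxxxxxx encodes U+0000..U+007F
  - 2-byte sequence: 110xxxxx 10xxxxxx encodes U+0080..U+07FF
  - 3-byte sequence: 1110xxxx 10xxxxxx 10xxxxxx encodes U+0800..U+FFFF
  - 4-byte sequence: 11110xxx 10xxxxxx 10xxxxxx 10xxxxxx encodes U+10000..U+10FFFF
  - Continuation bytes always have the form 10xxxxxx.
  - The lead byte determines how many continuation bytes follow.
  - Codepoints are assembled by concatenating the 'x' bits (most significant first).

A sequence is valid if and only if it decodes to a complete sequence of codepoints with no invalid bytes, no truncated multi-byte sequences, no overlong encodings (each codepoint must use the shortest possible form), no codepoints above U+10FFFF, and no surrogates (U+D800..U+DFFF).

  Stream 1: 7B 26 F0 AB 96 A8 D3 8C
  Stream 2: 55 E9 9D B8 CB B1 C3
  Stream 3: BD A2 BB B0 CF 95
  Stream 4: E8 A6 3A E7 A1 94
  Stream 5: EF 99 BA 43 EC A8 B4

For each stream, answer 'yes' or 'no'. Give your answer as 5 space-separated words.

Answer: yes no no no yes

Derivation:
Stream 1: decodes cleanly. VALID
Stream 2: error at byte offset 7. INVALID
Stream 3: error at byte offset 0. INVALID
Stream 4: error at byte offset 2. INVALID
Stream 5: decodes cleanly. VALID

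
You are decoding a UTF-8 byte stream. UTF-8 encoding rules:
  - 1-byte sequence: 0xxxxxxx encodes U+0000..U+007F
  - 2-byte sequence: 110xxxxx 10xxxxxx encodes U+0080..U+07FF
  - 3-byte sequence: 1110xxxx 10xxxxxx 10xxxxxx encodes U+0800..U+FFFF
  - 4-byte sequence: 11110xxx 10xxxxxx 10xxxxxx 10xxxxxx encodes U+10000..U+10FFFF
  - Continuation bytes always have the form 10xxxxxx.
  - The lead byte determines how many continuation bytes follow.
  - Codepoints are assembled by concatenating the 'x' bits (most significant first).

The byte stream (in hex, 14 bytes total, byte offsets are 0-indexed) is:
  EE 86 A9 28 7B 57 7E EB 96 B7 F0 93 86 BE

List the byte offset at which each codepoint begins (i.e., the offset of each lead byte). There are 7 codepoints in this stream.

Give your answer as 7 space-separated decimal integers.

Byte[0]=EE: 3-byte lead, need 2 cont bytes. acc=0xE
Byte[1]=86: continuation. acc=(acc<<6)|0x06=0x386
Byte[2]=A9: continuation. acc=(acc<<6)|0x29=0xE1A9
Completed: cp=U+E1A9 (starts at byte 0)
Byte[3]=28: 1-byte ASCII. cp=U+0028
Byte[4]=7B: 1-byte ASCII. cp=U+007B
Byte[5]=57: 1-byte ASCII. cp=U+0057
Byte[6]=7E: 1-byte ASCII. cp=U+007E
Byte[7]=EB: 3-byte lead, need 2 cont bytes. acc=0xB
Byte[8]=96: continuation. acc=(acc<<6)|0x16=0x2D6
Byte[9]=B7: continuation. acc=(acc<<6)|0x37=0xB5B7
Completed: cp=U+B5B7 (starts at byte 7)
Byte[10]=F0: 4-byte lead, need 3 cont bytes. acc=0x0
Byte[11]=93: continuation. acc=(acc<<6)|0x13=0x13
Byte[12]=86: continuation. acc=(acc<<6)|0x06=0x4C6
Byte[13]=BE: continuation. acc=(acc<<6)|0x3E=0x131BE
Completed: cp=U+131BE (starts at byte 10)

Answer: 0 3 4 5 6 7 10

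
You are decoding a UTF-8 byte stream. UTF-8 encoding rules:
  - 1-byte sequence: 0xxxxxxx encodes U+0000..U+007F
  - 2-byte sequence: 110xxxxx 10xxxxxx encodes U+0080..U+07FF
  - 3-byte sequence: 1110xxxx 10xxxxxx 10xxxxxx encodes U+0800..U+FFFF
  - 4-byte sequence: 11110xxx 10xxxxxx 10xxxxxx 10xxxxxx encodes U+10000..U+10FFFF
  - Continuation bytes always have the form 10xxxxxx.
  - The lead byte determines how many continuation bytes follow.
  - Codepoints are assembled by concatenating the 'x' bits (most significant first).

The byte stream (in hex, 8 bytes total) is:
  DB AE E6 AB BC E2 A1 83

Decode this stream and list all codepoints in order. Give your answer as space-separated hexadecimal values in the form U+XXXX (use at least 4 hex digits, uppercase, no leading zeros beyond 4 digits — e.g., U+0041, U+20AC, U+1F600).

Byte[0]=DB: 2-byte lead, need 1 cont bytes. acc=0x1B
Byte[1]=AE: continuation. acc=(acc<<6)|0x2E=0x6EE
Completed: cp=U+06EE (starts at byte 0)
Byte[2]=E6: 3-byte lead, need 2 cont bytes. acc=0x6
Byte[3]=AB: continuation. acc=(acc<<6)|0x2B=0x1AB
Byte[4]=BC: continuation. acc=(acc<<6)|0x3C=0x6AFC
Completed: cp=U+6AFC (starts at byte 2)
Byte[5]=E2: 3-byte lead, need 2 cont bytes. acc=0x2
Byte[6]=A1: continuation. acc=(acc<<6)|0x21=0xA1
Byte[7]=83: continuation. acc=(acc<<6)|0x03=0x2843
Completed: cp=U+2843 (starts at byte 5)

Answer: U+06EE U+6AFC U+2843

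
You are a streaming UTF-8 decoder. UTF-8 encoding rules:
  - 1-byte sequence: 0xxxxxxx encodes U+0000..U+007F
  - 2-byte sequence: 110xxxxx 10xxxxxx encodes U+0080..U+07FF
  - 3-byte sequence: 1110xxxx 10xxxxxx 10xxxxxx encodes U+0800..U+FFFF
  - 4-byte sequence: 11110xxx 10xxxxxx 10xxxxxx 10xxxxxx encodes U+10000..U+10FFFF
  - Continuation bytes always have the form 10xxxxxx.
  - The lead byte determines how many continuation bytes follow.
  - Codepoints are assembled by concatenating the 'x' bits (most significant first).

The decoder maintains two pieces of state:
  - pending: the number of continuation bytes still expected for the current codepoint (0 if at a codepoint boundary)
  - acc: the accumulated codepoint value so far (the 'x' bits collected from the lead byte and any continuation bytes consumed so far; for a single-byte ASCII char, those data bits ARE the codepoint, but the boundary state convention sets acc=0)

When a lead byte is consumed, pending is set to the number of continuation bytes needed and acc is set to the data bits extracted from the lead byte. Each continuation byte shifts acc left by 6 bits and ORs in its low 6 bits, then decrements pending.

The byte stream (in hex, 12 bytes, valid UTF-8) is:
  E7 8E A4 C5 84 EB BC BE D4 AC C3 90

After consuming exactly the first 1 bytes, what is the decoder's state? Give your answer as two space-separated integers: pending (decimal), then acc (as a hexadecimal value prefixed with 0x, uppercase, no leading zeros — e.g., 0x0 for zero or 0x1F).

Answer: 2 0x7

Derivation:
Byte[0]=E7: 3-byte lead. pending=2, acc=0x7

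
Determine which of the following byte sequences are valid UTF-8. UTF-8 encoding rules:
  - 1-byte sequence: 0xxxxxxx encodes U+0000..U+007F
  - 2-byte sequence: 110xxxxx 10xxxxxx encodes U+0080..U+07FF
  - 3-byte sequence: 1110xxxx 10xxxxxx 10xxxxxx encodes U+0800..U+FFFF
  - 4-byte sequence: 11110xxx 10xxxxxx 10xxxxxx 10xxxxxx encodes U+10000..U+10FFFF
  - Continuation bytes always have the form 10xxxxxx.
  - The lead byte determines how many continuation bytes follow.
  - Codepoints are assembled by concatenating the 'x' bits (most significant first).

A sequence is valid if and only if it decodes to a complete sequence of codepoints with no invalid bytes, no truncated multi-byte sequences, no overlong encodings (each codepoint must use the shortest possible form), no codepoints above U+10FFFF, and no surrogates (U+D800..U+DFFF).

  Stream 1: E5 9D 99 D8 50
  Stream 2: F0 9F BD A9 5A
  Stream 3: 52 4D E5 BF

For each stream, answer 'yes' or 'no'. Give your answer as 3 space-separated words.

Stream 1: error at byte offset 4. INVALID
Stream 2: decodes cleanly. VALID
Stream 3: error at byte offset 4. INVALID

Answer: no yes no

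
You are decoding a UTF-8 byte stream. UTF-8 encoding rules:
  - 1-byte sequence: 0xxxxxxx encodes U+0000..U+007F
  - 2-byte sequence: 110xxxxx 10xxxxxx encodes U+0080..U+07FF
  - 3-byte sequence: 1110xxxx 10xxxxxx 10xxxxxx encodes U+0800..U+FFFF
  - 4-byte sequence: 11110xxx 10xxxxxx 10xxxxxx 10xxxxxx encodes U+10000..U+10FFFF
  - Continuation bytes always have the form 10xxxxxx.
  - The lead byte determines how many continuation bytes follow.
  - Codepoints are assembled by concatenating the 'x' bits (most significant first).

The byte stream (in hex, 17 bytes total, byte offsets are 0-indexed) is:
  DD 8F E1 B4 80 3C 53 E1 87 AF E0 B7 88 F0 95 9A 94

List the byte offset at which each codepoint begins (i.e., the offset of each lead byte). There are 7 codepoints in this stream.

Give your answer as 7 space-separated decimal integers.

Answer: 0 2 5 6 7 10 13

Derivation:
Byte[0]=DD: 2-byte lead, need 1 cont bytes. acc=0x1D
Byte[1]=8F: continuation. acc=(acc<<6)|0x0F=0x74F
Completed: cp=U+074F (starts at byte 0)
Byte[2]=E1: 3-byte lead, need 2 cont bytes. acc=0x1
Byte[3]=B4: continuation. acc=(acc<<6)|0x34=0x74
Byte[4]=80: continuation. acc=(acc<<6)|0x00=0x1D00
Completed: cp=U+1D00 (starts at byte 2)
Byte[5]=3C: 1-byte ASCII. cp=U+003C
Byte[6]=53: 1-byte ASCII. cp=U+0053
Byte[7]=E1: 3-byte lead, need 2 cont bytes. acc=0x1
Byte[8]=87: continuation. acc=(acc<<6)|0x07=0x47
Byte[9]=AF: continuation. acc=(acc<<6)|0x2F=0x11EF
Completed: cp=U+11EF (starts at byte 7)
Byte[10]=E0: 3-byte lead, need 2 cont bytes. acc=0x0
Byte[11]=B7: continuation. acc=(acc<<6)|0x37=0x37
Byte[12]=88: continuation. acc=(acc<<6)|0x08=0xDC8
Completed: cp=U+0DC8 (starts at byte 10)
Byte[13]=F0: 4-byte lead, need 3 cont bytes. acc=0x0
Byte[14]=95: continuation. acc=(acc<<6)|0x15=0x15
Byte[15]=9A: continuation. acc=(acc<<6)|0x1A=0x55A
Byte[16]=94: continuation. acc=(acc<<6)|0x14=0x15694
Completed: cp=U+15694 (starts at byte 13)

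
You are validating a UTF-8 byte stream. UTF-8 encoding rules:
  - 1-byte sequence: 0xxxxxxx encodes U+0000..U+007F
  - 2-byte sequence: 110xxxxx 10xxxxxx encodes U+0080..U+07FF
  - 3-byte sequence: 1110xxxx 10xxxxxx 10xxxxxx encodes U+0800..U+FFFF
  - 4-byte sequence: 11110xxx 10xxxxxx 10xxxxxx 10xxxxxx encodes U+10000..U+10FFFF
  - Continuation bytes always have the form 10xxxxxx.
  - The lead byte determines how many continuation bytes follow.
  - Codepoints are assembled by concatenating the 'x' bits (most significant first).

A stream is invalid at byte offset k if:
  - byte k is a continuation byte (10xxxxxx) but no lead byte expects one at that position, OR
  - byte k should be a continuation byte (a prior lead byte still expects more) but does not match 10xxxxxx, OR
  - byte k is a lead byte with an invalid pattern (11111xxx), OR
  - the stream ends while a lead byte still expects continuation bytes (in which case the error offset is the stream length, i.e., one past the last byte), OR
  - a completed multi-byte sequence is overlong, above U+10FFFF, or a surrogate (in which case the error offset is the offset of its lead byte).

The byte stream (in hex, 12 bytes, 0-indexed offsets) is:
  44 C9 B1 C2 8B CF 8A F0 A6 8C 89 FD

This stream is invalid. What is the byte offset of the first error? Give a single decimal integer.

Byte[0]=44: 1-byte ASCII. cp=U+0044
Byte[1]=C9: 2-byte lead, need 1 cont bytes. acc=0x9
Byte[2]=B1: continuation. acc=(acc<<6)|0x31=0x271
Completed: cp=U+0271 (starts at byte 1)
Byte[3]=C2: 2-byte lead, need 1 cont bytes. acc=0x2
Byte[4]=8B: continuation. acc=(acc<<6)|0x0B=0x8B
Completed: cp=U+008B (starts at byte 3)
Byte[5]=CF: 2-byte lead, need 1 cont bytes. acc=0xF
Byte[6]=8A: continuation. acc=(acc<<6)|0x0A=0x3CA
Completed: cp=U+03CA (starts at byte 5)
Byte[7]=F0: 4-byte lead, need 3 cont bytes. acc=0x0
Byte[8]=A6: continuation. acc=(acc<<6)|0x26=0x26
Byte[9]=8C: continuation. acc=(acc<<6)|0x0C=0x98C
Byte[10]=89: continuation. acc=(acc<<6)|0x09=0x26309
Completed: cp=U+26309 (starts at byte 7)
Byte[11]=FD: INVALID lead byte (not 0xxx/110x/1110/11110)

Answer: 11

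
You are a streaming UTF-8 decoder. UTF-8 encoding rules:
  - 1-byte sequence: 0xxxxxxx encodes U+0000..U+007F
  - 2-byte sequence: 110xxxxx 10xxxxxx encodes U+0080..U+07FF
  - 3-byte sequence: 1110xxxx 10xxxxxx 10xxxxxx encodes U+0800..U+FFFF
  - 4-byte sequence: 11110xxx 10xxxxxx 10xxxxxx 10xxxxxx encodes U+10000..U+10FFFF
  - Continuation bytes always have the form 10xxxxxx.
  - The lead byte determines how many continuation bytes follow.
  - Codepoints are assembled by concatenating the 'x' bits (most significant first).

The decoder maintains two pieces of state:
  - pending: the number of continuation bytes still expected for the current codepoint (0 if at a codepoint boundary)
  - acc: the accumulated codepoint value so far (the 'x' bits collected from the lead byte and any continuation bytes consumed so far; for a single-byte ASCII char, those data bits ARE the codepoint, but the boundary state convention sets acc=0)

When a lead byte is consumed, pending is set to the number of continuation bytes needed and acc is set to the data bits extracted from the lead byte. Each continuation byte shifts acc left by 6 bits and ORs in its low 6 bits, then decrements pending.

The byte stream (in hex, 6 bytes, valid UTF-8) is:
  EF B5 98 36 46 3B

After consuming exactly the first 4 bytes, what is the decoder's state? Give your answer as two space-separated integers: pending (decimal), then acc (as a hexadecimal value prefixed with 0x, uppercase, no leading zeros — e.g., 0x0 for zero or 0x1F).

Byte[0]=EF: 3-byte lead. pending=2, acc=0xF
Byte[1]=B5: continuation. acc=(acc<<6)|0x35=0x3F5, pending=1
Byte[2]=98: continuation. acc=(acc<<6)|0x18=0xFD58, pending=0
Byte[3]=36: 1-byte. pending=0, acc=0x0

Answer: 0 0x0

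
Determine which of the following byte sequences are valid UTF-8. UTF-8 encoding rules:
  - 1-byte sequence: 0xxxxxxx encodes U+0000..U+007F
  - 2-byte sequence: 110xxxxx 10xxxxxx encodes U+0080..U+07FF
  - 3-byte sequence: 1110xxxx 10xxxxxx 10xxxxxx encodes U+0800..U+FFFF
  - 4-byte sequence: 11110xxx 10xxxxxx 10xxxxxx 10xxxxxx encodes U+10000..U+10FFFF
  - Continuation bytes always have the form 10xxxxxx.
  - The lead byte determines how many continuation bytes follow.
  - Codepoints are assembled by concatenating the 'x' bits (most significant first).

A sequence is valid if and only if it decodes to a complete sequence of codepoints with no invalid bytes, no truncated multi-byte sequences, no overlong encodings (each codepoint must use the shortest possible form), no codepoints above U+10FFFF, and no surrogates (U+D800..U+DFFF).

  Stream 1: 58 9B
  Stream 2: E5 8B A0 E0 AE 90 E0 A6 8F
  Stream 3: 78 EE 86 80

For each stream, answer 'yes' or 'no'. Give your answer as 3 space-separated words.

Stream 1: error at byte offset 1. INVALID
Stream 2: decodes cleanly. VALID
Stream 3: decodes cleanly. VALID

Answer: no yes yes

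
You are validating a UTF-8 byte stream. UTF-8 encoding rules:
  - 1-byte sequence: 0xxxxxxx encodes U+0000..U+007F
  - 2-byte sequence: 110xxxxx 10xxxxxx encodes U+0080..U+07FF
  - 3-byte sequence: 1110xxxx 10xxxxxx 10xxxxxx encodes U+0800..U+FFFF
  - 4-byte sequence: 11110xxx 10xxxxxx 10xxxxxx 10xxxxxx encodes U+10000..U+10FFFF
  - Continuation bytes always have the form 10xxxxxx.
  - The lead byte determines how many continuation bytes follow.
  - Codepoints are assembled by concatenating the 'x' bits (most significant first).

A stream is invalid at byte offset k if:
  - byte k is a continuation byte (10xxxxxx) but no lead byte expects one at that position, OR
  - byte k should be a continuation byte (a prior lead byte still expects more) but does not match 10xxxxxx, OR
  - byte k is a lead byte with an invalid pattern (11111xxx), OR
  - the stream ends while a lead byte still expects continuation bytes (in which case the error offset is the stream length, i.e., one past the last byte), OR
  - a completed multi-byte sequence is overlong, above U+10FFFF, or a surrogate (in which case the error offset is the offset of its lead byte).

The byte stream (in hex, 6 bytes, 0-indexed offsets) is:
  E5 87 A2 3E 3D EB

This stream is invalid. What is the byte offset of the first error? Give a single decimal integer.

Byte[0]=E5: 3-byte lead, need 2 cont bytes. acc=0x5
Byte[1]=87: continuation. acc=(acc<<6)|0x07=0x147
Byte[2]=A2: continuation. acc=(acc<<6)|0x22=0x51E2
Completed: cp=U+51E2 (starts at byte 0)
Byte[3]=3E: 1-byte ASCII. cp=U+003E
Byte[4]=3D: 1-byte ASCII. cp=U+003D
Byte[5]=EB: 3-byte lead, need 2 cont bytes. acc=0xB
Byte[6]: stream ended, expected continuation. INVALID

Answer: 6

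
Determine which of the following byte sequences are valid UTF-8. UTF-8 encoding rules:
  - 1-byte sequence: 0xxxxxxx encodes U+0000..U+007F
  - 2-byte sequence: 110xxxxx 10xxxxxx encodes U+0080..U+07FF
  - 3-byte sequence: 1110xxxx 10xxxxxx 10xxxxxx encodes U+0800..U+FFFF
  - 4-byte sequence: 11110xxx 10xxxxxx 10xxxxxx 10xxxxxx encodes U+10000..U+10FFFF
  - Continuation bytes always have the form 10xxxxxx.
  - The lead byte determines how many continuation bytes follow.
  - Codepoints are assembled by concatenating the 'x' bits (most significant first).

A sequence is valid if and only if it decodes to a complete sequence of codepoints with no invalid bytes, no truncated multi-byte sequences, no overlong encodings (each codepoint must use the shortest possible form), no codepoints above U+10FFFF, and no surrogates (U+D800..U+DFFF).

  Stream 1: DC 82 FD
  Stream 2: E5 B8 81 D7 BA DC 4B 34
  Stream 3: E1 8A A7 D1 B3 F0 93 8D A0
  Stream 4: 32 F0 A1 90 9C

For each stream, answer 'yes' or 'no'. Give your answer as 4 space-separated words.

Stream 1: error at byte offset 2. INVALID
Stream 2: error at byte offset 6. INVALID
Stream 3: decodes cleanly. VALID
Stream 4: decodes cleanly. VALID

Answer: no no yes yes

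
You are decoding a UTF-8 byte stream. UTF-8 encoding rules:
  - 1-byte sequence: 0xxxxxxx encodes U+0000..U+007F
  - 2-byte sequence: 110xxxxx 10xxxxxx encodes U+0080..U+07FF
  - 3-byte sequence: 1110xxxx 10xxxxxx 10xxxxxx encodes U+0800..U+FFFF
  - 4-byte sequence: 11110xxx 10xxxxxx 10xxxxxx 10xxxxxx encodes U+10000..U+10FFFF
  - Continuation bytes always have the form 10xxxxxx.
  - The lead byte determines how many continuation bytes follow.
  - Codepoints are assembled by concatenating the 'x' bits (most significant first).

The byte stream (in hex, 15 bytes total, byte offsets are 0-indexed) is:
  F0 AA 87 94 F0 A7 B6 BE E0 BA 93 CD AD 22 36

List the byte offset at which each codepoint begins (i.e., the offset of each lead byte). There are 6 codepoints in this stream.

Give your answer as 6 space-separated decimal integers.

Byte[0]=F0: 4-byte lead, need 3 cont bytes. acc=0x0
Byte[1]=AA: continuation. acc=(acc<<6)|0x2A=0x2A
Byte[2]=87: continuation. acc=(acc<<6)|0x07=0xA87
Byte[3]=94: continuation. acc=(acc<<6)|0x14=0x2A1D4
Completed: cp=U+2A1D4 (starts at byte 0)
Byte[4]=F0: 4-byte lead, need 3 cont bytes. acc=0x0
Byte[5]=A7: continuation. acc=(acc<<6)|0x27=0x27
Byte[6]=B6: continuation. acc=(acc<<6)|0x36=0x9F6
Byte[7]=BE: continuation. acc=(acc<<6)|0x3E=0x27DBE
Completed: cp=U+27DBE (starts at byte 4)
Byte[8]=E0: 3-byte lead, need 2 cont bytes. acc=0x0
Byte[9]=BA: continuation. acc=(acc<<6)|0x3A=0x3A
Byte[10]=93: continuation. acc=(acc<<6)|0x13=0xE93
Completed: cp=U+0E93 (starts at byte 8)
Byte[11]=CD: 2-byte lead, need 1 cont bytes. acc=0xD
Byte[12]=AD: continuation. acc=(acc<<6)|0x2D=0x36D
Completed: cp=U+036D (starts at byte 11)
Byte[13]=22: 1-byte ASCII. cp=U+0022
Byte[14]=36: 1-byte ASCII. cp=U+0036

Answer: 0 4 8 11 13 14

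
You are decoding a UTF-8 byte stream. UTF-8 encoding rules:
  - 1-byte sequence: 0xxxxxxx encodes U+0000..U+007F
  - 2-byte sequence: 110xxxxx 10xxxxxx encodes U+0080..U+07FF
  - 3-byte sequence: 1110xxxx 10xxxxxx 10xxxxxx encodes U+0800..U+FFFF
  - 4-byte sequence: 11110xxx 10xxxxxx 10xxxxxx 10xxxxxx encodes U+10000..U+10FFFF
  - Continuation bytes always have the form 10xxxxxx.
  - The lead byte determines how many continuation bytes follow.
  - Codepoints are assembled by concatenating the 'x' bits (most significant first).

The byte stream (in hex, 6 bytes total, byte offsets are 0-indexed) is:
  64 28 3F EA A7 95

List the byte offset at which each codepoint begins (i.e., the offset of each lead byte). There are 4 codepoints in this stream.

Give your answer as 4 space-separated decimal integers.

Byte[0]=64: 1-byte ASCII. cp=U+0064
Byte[1]=28: 1-byte ASCII. cp=U+0028
Byte[2]=3F: 1-byte ASCII. cp=U+003F
Byte[3]=EA: 3-byte lead, need 2 cont bytes. acc=0xA
Byte[4]=A7: continuation. acc=(acc<<6)|0x27=0x2A7
Byte[5]=95: continuation. acc=(acc<<6)|0x15=0xA9D5
Completed: cp=U+A9D5 (starts at byte 3)

Answer: 0 1 2 3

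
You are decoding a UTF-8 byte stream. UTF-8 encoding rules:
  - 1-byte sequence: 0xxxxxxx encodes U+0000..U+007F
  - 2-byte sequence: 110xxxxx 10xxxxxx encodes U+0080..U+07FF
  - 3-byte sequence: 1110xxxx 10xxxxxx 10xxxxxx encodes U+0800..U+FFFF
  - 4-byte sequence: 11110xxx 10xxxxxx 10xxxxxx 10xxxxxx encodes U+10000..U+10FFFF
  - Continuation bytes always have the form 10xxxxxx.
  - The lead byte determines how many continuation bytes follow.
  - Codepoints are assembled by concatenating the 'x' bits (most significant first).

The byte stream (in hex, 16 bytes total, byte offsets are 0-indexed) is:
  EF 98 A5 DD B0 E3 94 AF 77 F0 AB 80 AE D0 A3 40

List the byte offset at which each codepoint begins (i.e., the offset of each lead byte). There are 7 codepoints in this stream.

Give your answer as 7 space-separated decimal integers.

Byte[0]=EF: 3-byte lead, need 2 cont bytes. acc=0xF
Byte[1]=98: continuation. acc=(acc<<6)|0x18=0x3D8
Byte[2]=A5: continuation. acc=(acc<<6)|0x25=0xF625
Completed: cp=U+F625 (starts at byte 0)
Byte[3]=DD: 2-byte lead, need 1 cont bytes. acc=0x1D
Byte[4]=B0: continuation. acc=(acc<<6)|0x30=0x770
Completed: cp=U+0770 (starts at byte 3)
Byte[5]=E3: 3-byte lead, need 2 cont bytes. acc=0x3
Byte[6]=94: continuation. acc=(acc<<6)|0x14=0xD4
Byte[7]=AF: continuation. acc=(acc<<6)|0x2F=0x352F
Completed: cp=U+352F (starts at byte 5)
Byte[8]=77: 1-byte ASCII. cp=U+0077
Byte[9]=F0: 4-byte lead, need 3 cont bytes. acc=0x0
Byte[10]=AB: continuation. acc=(acc<<6)|0x2B=0x2B
Byte[11]=80: continuation. acc=(acc<<6)|0x00=0xAC0
Byte[12]=AE: continuation. acc=(acc<<6)|0x2E=0x2B02E
Completed: cp=U+2B02E (starts at byte 9)
Byte[13]=D0: 2-byte lead, need 1 cont bytes. acc=0x10
Byte[14]=A3: continuation. acc=(acc<<6)|0x23=0x423
Completed: cp=U+0423 (starts at byte 13)
Byte[15]=40: 1-byte ASCII. cp=U+0040

Answer: 0 3 5 8 9 13 15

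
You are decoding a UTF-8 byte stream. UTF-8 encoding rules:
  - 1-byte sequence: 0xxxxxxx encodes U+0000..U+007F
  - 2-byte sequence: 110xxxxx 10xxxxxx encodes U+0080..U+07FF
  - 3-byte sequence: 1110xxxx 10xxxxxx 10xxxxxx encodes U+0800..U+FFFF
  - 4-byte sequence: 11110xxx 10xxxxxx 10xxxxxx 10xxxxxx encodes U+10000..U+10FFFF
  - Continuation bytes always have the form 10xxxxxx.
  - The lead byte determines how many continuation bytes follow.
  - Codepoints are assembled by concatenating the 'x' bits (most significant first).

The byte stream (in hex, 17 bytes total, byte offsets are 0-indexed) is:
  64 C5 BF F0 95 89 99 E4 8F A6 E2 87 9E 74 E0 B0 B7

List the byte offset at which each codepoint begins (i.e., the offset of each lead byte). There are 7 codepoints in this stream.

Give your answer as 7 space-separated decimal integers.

Byte[0]=64: 1-byte ASCII. cp=U+0064
Byte[1]=C5: 2-byte lead, need 1 cont bytes. acc=0x5
Byte[2]=BF: continuation. acc=(acc<<6)|0x3F=0x17F
Completed: cp=U+017F (starts at byte 1)
Byte[3]=F0: 4-byte lead, need 3 cont bytes. acc=0x0
Byte[4]=95: continuation. acc=(acc<<6)|0x15=0x15
Byte[5]=89: continuation. acc=(acc<<6)|0x09=0x549
Byte[6]=99: continuation. acc=(acc<<6)|0x19=0x15259
Completed: cp=U+15259 (starts at byte 3)
Byte[7]=E4: 3-byte lead, need 2 cont bytes. acc=0x4
Byte[8]=8F: continuation. acc=(acc<<6)|0x0F=0x10F
Byte[9]=A6: continuation. acc=(acc<<6)|0x26=0x43E6
Completed: cp=U+43E6 (starts at byte 7)
Byte[10]=E2: 3-byte lead, need 2 cont bytes. acc=0x2
Byte[11]=87: continuation. acc=(acc<<6)|0x07=0x87
Byte[12]=9E: continuation. acc=(acc<<6)|0x1E=0x21DE
Completed: cp=U+21DE (starts at byte 10)
Byte[13]=74: 1-byte ASCII. cp=U+0074
Byte[14]=E0: 3-byte lead, need 2 cont bytes. acc=0x0
Byte[15]=B0: continuation. acc=(acc<<6)|0x30=0x30
Byte[16]=B7: continuation. acc=(acc<<6)|0x37=0xC37
Completed: cp=U+0C37 (starts at byte 14)

Answer: 0 1 3 7 10 13 14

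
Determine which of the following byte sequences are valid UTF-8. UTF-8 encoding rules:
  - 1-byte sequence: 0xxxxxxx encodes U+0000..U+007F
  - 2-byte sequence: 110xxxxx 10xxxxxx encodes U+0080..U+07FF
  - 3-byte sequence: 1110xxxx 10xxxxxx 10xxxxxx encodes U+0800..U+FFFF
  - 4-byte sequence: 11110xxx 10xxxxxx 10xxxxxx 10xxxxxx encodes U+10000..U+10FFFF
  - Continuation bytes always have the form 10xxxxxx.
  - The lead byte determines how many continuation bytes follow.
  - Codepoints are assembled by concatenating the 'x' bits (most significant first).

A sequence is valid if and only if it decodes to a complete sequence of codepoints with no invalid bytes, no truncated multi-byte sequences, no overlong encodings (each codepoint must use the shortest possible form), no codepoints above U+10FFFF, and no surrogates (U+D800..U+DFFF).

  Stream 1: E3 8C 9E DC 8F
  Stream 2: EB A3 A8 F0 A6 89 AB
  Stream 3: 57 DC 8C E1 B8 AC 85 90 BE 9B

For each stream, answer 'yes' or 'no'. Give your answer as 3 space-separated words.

Stream 1: decodes cleanly. VALID
Stream 2: decodes cleanly. VALID
Stream 3: error at byte offset 6. INVALID

Answer: yes yes no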